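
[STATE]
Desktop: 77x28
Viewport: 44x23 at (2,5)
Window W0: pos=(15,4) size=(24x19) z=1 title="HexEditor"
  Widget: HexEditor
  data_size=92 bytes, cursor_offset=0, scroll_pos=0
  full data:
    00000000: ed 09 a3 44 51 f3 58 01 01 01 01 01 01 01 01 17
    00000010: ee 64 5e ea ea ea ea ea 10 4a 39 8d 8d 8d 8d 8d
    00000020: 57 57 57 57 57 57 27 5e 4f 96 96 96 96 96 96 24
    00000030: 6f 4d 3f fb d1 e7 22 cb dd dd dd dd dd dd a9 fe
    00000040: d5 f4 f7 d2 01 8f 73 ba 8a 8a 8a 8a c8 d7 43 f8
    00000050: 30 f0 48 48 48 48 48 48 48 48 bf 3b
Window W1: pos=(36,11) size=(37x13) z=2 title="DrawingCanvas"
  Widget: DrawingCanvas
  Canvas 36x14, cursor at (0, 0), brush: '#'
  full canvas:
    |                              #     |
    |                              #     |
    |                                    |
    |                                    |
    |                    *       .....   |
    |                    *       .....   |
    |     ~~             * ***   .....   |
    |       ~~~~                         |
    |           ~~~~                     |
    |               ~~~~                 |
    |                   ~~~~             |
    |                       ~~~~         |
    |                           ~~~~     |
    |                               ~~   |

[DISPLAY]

             ┃ HexEditor            ┃       
             ┠──────────────────────┨       
             ┃00000000  ED 09 a3 44 ┃       
             ┃00000010  ee 64 5e ea ┃       
             ┃00000020  57 57 57 57 ┃       
             ┃00000030  6f 4d 3f fb ┃       
             ┃00000040  d5 f4 f7 d┏━━━━━━━━━
             ┃00000050  30 f0 48 4┃ DrawingC
             ┃                    ┠─────────
             ┃                    ┃+        
             ┃                    ┃         
             ┃                    ┃         
             ┃                    ┃         
             ┃                    ┃         
             ┃                    ┃         
             ┃                    ┃     ~~  
             ┃                    ┃       ~~
             ┗━━━━━━━━━━━━━━━━━━━━┃         
                                  ┗━━━━━━━━━
                                            
                                            
                                            
                                            


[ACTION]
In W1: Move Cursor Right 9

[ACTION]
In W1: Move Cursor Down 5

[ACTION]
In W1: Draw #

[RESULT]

             ┃ HexEditor            ┃       
             ┠──────────────────────┨       
             ┃00000000  ED 09 a3 44 ┃       
             ┃00000010  ee 64 5e ea ┃       
             ┃00000020  57 57 57 57 ┃       
             ┃00000030  6f 4d 3f fb ┃       
             ┃00000040  d5 f4 f7 d┏━━━━━━━━━
             ┃00000050  30 f0 48 4┃ DrawingC
             ┃                    ┠─────────
             ┃                    ┃         
             ┃                    ┃         
             ┃                    ┃         
             ┃                    ┃         
             ┃                    ┃         
             ┃                    ┃         
             ┃                    ┃     ~~  
             ┃                    ┃       ~~
             ┗━━━━━━━━━━━━━━━━━━━━┃         
                                  ┗━━━━━━━━━
                                            
                                            
                                            
                                            


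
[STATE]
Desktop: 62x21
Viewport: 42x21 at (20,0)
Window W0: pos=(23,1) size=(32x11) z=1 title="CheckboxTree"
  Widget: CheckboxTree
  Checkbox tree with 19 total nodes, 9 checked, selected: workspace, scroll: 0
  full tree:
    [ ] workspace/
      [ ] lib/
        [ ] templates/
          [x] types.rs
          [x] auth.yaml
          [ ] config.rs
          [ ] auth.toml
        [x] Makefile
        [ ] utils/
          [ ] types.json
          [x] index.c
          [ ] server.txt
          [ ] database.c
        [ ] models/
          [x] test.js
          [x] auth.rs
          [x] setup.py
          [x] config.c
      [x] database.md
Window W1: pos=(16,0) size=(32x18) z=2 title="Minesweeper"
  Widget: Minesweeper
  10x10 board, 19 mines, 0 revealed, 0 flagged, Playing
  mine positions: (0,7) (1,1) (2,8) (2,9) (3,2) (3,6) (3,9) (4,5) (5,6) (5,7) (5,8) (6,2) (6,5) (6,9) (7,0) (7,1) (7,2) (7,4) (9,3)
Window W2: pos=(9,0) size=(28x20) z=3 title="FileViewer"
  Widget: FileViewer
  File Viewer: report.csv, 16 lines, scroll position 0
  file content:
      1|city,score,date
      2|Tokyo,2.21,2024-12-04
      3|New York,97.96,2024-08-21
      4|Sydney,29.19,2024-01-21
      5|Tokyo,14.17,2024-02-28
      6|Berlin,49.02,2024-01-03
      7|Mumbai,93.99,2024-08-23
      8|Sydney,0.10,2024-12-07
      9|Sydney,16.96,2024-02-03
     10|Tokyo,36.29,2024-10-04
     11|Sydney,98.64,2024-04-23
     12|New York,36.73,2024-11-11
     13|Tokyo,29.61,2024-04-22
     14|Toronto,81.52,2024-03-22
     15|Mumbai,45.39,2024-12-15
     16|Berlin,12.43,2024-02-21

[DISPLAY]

━━━━━━━━━━━━━━━━┓━━━━━━━━━━┓              
r               ┃          ┃━━━━━━┓       
────────────────┨──────────┨      ┃       
,date          ▲┃          ┃──────┨       
,2024-12-04    █┃          ┃      ┃       
7.96,2024-08-21░┃          ┃      ┃       
19,2024-01-21  ░┃          ┃      ┃       
7,2024-02-28   ░┃          ┃      ┃       
02,2024-01-03  ░┃          ┃      ┃       
99,2024-08-23  ░┃          ┃      ┃       
0,2024-12-07   ░┃          ┃      ┃       
96,2024-02-03  ░┃          ┃━━━━━━┛       
9,2024-10-04   ░┃          ┃              
64,2024-04-23  ░┃          ┃              
6.73,2024-11-11░┃          ┃              
1,2024-04-22   ░┃          ┃              
.52,2024-03-22 ░┃          ┃              
39,2024-12-15  ░┃━━━━━━━━━━┛              
43,2024-02-21  ▼┃                         
━━━━━━━━━━━━━━━━┛                         
                                          


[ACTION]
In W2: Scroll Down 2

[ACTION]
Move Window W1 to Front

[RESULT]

━━━━━━━━━━━━━━━━━━━━━━━━━━━┓              
nesweeper                  ┃━━━━━━┓       
───────────────────────────┨      ┃       
■■■■■■■                    ┃──────┨       
■■■■■■■                    ┃      ┃       
■■■■■■■                    ┃      ┃       
■■■■■■■                    ┃      ┃       
■■■■■■■                    ┃      ┃       
■■■■■■■                    ┃      ┃       
■■■■■■■                    ┃      ┃       
■■■■■■■                    ┃      ┃       
■■■■■■■                    ┃━━━━━━┛       
■■■■■■■                    ┃              
                           ┃              
                           ┃              
                           ┃              
                           ┃              
━━━━━━━━━━━━━━━━━━━━━━━━━━━┛              
43,2024-02-21  ▼┃                         
━━━━━━━━━━━━━━━━┛                         
                                          


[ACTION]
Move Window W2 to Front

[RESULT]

━━━━━━━━━━━━━━━━┓━━━━━━━━━━┓              
r               ┃          ┃━━━━━━┓       
────────────────┨──────────┨      ┃       
,date          ▲┃          ┃──────┨       
,2024-12-04    █┃          ┃      ┃       
7.96,2024-08-21░┃          ┃      ┃       
19,2024-01-21  ░┃          ┃      ┃       
7,2024-02-28   ░┃          ┃      ┃       
02,2024-01-03  ░┃          ┃      ┃       
99,2024-08-23  ░┃          ┃      ┃       
0,2024-12-07   ░┃          ┃      ┃       
96,2024-02-03  ░┃          ┃━━━━━━┛       
9,2024-10-04   ░┃          ┃              
64,2024-04-23  ░┃          ┃              
6.73,2024-11-11░┃          ┃              
1,2024-04-22   ░┃          ┃              
.52,2024-03-22 ░┃          ┃              
39,2024-12-15  ░┃━━━━━━━━━━┛              
43,2024-02-21  ▼┃                         
━━━━━━━━━━━━━━━━┛                         
                                          


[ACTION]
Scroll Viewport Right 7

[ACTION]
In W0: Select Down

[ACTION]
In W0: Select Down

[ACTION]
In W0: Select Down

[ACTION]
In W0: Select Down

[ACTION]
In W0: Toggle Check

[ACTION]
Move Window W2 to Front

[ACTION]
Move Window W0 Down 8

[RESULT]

━━━━━━━━━━━━━━━━┓━━━━━━━━━━┓              
r               ┃          ┃              
────────────────┨──────────┨              
,date          ▲┃          ┃              
,2024-12-04    █┃          ┃              
7.96,2024-08-21░┃          ┃              
19,2024-01-21  ░┃          ┃              
7,2024-02-28   ░┃          ┃              
02,2024-01-03  ░┃          ┃              
99,2024-08-23  ░┃          ┃━━━━━━┓       
0,2024-12-07   ░┃          ┃      ┃       
96,2024-02-03  ░┃          ┃──────┨       
9,2024-10-04   ░┃          ┃      ┃       
64,2024-04-23  ░┃          ┃      ┃       
6.73,2024-11-11░┃          ┃      ┃       
1,2024-04-22   ░┃          ┃      ┃       
.52,2024-03-22 ░┃          ┃      ┃       
39,2024-12-15  ░┃━━━━━━━━━━┛      ┃       
43,2024-02-21  ▼┃th.toml          ┃       
━━━━━━━━━━━━━━━━┛━━━━━━━━━━━━━━━━━┛       
                                          


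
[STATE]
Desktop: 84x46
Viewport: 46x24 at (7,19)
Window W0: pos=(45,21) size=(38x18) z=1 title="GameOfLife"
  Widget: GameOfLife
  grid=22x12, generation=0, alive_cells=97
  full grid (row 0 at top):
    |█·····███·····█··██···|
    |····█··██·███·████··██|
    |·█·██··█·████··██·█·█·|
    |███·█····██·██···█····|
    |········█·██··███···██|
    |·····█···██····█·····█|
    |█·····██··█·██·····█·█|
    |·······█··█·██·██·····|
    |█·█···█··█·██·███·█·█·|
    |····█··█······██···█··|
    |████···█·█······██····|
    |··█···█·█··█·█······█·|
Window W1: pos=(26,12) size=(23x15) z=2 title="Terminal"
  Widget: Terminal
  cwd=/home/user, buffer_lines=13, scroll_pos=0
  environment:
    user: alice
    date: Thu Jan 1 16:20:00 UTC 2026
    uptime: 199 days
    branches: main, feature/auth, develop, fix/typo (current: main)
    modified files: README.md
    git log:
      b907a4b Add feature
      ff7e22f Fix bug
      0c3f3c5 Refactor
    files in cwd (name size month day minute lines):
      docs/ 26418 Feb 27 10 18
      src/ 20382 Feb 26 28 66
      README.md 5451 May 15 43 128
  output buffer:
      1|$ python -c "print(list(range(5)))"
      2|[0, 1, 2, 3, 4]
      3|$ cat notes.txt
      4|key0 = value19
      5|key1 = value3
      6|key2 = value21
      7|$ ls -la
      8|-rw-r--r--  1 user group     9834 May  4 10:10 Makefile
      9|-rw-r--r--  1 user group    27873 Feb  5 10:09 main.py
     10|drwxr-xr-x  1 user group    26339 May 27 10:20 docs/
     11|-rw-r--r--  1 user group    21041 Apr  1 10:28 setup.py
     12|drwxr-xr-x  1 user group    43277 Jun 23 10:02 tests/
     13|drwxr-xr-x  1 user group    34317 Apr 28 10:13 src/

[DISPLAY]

                   ┃key1 = value3        ┃    
                   ┃key2 = value21       ┃    
                   ┃$ ls -la             ┃━━━━
                   ┃-rw-r--r--  1 user gr┃meOf
                   ┃-rw-r--r--  1 user gr┃────
                   ┃drwxr-xr-x  1 user gr┃: 0 
                   ┃-rw-r--r--  1 user gr┃···█
                   ┗━━━━━━━━━━━━━━━━━━━━━┛·█··
                                      ┃·█·██··
                                      ┃███·█··
                                      ┃·······
                                      ┃·····█·
                                      ┃█·····█
                                      ┃·······
                                      ┃█·█···█
                                      ┃····█··
                                      ┃████···
                                      ┃··█···█
                                      ┃       
                                      ┗━━━━━━━
                                              
                                              
                                              
                                              


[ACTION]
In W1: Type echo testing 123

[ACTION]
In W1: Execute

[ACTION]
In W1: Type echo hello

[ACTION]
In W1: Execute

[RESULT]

                   ┃drwxr-xr-x  1 user gr┃    
                   ┃drwxr-xr-x  1 user gr┃    
                   ┃$ echo testing 123   ┃━━━━
                   ┃testing 123          ┃meOf
                   ┃$ echo hello         ┃────
                   ┃hello                ┃: 0 
                   ┃$ █                  ┃···█
                   ┗━━━━━━━━━━━━━━━━━━━━━┛·█··
                                      ┃·█·██··
                                      ┃███·█··
                                      ┃·······
                                      ┃·····█·
                                      ┃█·····█
                                      ┃·······
                                      ┃█·█···█
                                      ┃····█··
                                      ┃████···
                                      ┃··█···█
                                      ┃       
                                      ┗━━━━━━━
                                              
                                              
                                              
                                              


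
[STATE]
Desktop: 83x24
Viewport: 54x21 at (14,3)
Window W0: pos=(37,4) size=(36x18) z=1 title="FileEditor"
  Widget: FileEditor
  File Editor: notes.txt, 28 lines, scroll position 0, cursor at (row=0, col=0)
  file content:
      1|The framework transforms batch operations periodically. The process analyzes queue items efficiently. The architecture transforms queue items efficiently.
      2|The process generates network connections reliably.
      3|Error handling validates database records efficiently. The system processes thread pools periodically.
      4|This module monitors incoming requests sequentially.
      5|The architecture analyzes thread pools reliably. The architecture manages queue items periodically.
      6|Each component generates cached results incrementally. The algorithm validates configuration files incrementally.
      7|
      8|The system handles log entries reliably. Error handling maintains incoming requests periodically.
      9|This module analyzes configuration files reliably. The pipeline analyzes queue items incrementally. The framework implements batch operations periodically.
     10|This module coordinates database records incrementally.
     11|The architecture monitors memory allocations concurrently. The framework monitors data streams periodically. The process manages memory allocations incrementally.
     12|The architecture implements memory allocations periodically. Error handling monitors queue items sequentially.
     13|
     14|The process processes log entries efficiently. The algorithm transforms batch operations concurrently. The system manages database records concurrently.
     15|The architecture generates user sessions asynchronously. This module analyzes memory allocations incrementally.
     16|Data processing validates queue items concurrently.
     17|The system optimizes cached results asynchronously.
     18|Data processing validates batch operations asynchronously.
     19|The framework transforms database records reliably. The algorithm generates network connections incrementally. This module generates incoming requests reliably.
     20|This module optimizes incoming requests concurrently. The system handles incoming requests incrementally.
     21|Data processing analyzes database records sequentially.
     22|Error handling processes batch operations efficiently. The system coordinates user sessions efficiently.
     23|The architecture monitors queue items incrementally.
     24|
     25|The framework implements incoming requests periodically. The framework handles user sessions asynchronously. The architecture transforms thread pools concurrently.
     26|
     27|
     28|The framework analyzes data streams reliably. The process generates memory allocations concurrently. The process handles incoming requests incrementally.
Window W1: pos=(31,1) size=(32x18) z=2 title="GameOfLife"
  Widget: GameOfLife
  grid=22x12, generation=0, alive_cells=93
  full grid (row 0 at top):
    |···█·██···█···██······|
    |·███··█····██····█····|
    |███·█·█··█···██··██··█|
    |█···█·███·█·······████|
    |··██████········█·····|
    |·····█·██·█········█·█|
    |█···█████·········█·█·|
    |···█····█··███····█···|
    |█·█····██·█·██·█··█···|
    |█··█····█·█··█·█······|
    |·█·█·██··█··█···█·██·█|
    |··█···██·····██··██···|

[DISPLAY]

                 ┠──────────────────────────────┨     
                 ┃Gen: 0                        ┃━━━━━
                 ┃···█·██···█···██······        ┃     
                 ┃·███··█····██····█····        ┃─────
                 ┃███·█·█··█···██··██··█        ┃batch
                 ┃█···█·███·█·······████        ┃work 
                 ┃··██████········█·····        ┃datab
                 ┃·····█·██·█········█·█        ┃ming 
                 ┃█···█████·········█·█·        ┃ thre
                 ┃···█····█··███····█···        ┃cache
                 ┃█·█····██·█·██·█··█···        ┃     
                 ┃█··█····█·█··█·█······        ┃tries
                 ┃·█·█·██··█··█···█·██·█        ┃igura
                 ┃··█···██·····██··██···        ┃ataba
                 ┃                              ┃ memo
                 ┗━━━━━━━━━━━━━━━━━━━━━━━━━━━━━━┛ts me
                       ┃                              
                       ┃The process processes log entr
                       ┗━━━━━━━━━━━━━━━━━━━━━━━━━━━━━━
                                                      
                                                      


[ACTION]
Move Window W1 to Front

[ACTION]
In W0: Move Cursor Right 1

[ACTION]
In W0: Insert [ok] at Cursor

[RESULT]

                 ┠──────────────────────────────┨     
                 ┃Gen: 0                        ┃━━━━━
                 ┃···█·██···█···██······        ┃     
                 ┃·███··█····██····█····        ┃─────
                 ┃███·█·█··█···██··██··█        ┃s bat
                 ┃█···█·███·█·······████        ┃work 
                 ┃··██████········█·····        ┃datab
                 ┃·····█·██·█········█·█        ┃ming 
                 ┃█···█████·········█·█·        ┃ thre
                 ┃···█····█··███····█···        ┃cache
                 ┃█·█····██·█·██·█··█···        ┃     
                 ┃█··█····█·█··█·█······        ┃tries
                 ┃·█·█·██··█··█···█·██·█        ┃igura
                 ┃··█···██·····██··██···        ┃ataba
                 ┃                              ┃ memo
                 ┗━━━━━━━━━━━━━━━━━━━━━━━━━━━━━━┛ts me
                       ┃                              
                       ┃The process processes log entr
                       ┗━━━━━━━━━━━━━━━━━━━━━━━━━━━━━━
                                                      
                                                      


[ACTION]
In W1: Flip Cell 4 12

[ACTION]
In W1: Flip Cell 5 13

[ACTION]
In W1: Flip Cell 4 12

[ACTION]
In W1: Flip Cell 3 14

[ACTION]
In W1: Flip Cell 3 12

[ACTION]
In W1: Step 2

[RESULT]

                 ┠──────────────────────────────┨     
                 ┃Gen: 2                        ┃━━━━━
                 ┃····████··███···██····        ┃     
                 ┃···█····█···█··████···        ┃─────
                 ┃██···██······██······█        ┃s bat
                 ┃·······██····███·███·█        ┃work 
                 ┃········███···█···█··█        ┃datab
                 ┃····█·····█·······█·██        ┃ming 
                 ┃···█·█····█··██··██·█·        ┃ thre
                 ┃·█···██···██·██··███··        ┃cache
                 ┃██····███·████·█···█··        ┃     
                 ┃█·····█···██··██···█··        ┃tries
                 ┃·█······██··██·█····█·        ┃igura
                 ┃··██···██·······██·█··        ┃ataba
                 ┃                              ┃ memo
                 ┗━━━━━━━━━━━━━━━━━━━━━━━━━━━━━━┛ts me
                       ┃                              
                       ┃The process processes log entr
                       ┗━━━━━━━━━━━━━━━━━━━━━━━━━━━━━━
                                                      
                                                      


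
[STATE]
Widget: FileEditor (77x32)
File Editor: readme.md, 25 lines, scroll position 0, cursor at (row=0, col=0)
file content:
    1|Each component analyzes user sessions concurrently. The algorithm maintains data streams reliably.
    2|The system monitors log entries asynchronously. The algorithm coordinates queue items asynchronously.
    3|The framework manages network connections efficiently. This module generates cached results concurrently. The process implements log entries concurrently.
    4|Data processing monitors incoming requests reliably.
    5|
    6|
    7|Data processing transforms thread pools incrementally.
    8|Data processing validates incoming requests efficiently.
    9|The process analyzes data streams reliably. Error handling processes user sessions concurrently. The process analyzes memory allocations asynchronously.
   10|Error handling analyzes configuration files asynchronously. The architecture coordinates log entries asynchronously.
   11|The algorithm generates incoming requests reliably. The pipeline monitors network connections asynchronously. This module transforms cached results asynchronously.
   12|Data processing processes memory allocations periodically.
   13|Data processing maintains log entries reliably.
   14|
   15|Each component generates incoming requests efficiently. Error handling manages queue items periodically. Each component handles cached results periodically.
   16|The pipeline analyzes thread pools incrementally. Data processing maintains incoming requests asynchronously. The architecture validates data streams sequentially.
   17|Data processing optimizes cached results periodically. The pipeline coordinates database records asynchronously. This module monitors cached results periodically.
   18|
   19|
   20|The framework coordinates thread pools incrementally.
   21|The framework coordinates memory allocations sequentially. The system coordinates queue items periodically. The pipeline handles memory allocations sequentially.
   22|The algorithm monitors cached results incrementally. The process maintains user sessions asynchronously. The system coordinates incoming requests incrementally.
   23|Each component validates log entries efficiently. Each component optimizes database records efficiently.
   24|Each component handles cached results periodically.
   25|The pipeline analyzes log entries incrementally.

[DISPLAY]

█ach component analyzes user sessions concurrently. The algorithm maintains ▲
The system monitors log entries asynchronously. The algorithm coordinates qu█
The framework manages network connections efficiently. This module generates░
Data processing monitors incoming requests reliably.                        ░
                                                                            ░
                                                                            ░
Data processing transforms thread pools incrementally.                      ░
Data processing validates incoming requests efficiently.                    ░
The process analyzes data streams reliably. Error handling processes user se░
Error handling analyzes configuration files asynchronously. The architecture░
The algorithm generates incoming requests reliably. The pipeline monitors ne░
Data processing processes memory allocations periodically.                  ░
Data processing maintains log entries reliably.                             ░
                                                                            ░
Each component generates incoming requests efficiently. Error handling manag░
The pipeline analyzes thread pools incrementally. Data processing maintains ░
Data processing optimizes cached results periodically. The pipeline coordina░
                                                                            ░
                                                                            ░
The framework coordinates thread pools incrementally.                       ░
The framework coordinates memory allocations sequentially. The system coordi░
The algorithm monitors cached results incrementally. The process maintains u░
Each component validates log entries efficiently. Each component optimizes d░
Each component handles cached results periodically.                         ░
The pipeline analyzes log entries incrementally.                            ░
                                                                            ░
                                                                            ░
                                                                            ░
                                                                            ░
                                                                            ░
                                                                            ░
                                                                            ▼


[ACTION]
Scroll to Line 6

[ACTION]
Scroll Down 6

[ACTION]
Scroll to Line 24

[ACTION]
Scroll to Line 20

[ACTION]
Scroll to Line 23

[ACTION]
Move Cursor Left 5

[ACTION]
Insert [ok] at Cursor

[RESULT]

ok█ach component analyzes user sessions concurrently. The algorithm maintain▲
The system monitors log entries asynchronously. The algorithm coordinates qu█
The framework manages network connections efficiently. This module generates░
Data processing monitors incoming requests reliably.                        ░
                                                                            ░
                                                                            ░
Data processing transforms thread pools incrementally.                      ░
Data processing validates incoming requests efficiently.                    ░
The process analyzes data streams reliably. Error handling processes user se░
Error handling analyzes configuration files asynchronously. The architecture░
The algorithm generates incoming requests reliably. The pipeline monitors ne░
Data processing processes memory allocations periodically.                  ░
Data processing maintains log entries reliably.                             ░
                                                                            ░
Each component generates incoming requests efficiently. Error handling manag░
The pipeline analyzes thread pools incrementally. Data processing maintains ░
Data processing optimizes cached results periodically. The pipeline coordina░
                                                                            ░
                                                                            ░
The framework coordinates thread pools incrementally.                       ░
The framework coordinates memory allocations sequentially. The system coordi░
The algorithm monitors cached results incrementally. The process maintains u░
Each component validates log entries efficiently. Each component optimizes d░
Each component handles cached results periodically.                         ░
The pipeline analyzes log entries incrementally.                            ░
                                                                            ░
                                                                            ░
                                                                            ░
                                                                            ░
                                                                            ░
                                                                            ░
                                                                            ▼


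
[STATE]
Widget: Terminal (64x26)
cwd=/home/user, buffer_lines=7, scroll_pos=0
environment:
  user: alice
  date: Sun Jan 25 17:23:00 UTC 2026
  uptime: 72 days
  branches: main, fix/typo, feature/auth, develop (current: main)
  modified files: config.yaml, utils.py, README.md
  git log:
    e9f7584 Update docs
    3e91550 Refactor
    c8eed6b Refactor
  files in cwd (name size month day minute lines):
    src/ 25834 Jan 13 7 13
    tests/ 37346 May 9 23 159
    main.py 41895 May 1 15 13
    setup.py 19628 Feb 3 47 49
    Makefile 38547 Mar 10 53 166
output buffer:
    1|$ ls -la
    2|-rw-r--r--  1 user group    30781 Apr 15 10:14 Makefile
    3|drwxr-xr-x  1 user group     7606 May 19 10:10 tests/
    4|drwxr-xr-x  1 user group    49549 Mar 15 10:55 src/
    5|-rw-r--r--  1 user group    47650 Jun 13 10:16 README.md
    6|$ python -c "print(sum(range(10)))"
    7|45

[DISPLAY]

$ ls -la                                                        
-rw-r--r--  1 user group    30781 Apr 15 10:14 Makefile         
drwxr-xr-x  1 user group     7606 May 19 10:10 tests/           
drwxr-xr-x  1 user group    49549 Mar 15 10:55 src/             
-rw-r--r--  1 user group    47650 Jun 13 10:16 README.md        
$ python -c "print(sum(range(10)))"                             
45                                                              
$ █                                                             
                                                                
                                                                
                                                                
                                                                
                                                                
                                                                
                                                                
                                                                
                                                                
                                                                
                                                                
                                                                
                                                                
                                                                
                                                                
                                                                
                                                                
                                                                


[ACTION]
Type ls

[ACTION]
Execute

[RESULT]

$ ls -la                                                        
-rw-r--r--  1 user group    30781 Apr 15 10:14 Makefile         
drwxr-xr-x  1 user group     7606 May 19 10:10 tests/           
drwxr-xr-x  1 user group    49549 Mar 15 10:55 src/             
-rw-r--r--  1 user group    47650 Jun 13 10:16 README.md        
$ python -c "print(sum(range(10)))"                             
45                                                              
$ ls                                                            
src/  tests/  main.py  setup.py  Makefile                       
$ █                                                             
                                                                
                                                                
                                                                
                                                                
                                                                
                                                                
                                                                
                                                                
                                                                
                                                                
                                                                
                                                                
                                                                
                                                                
                                                                
                                                                


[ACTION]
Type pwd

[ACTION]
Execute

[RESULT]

$ ls -la                                                        
-rw-r--r--  1 user group    30781 Apr 15 10:14 Makefile         
drwxr-xr-x  1 user group     7606 May 19 10:10 tests/           
drwxr-xr-x  1 user group    49549 Mar 15 10:55 src/             
-rw-r--r--  1 user group    47650 Jun 13 10:16 README.md        
$ python -c "print(sum(range(10)))"                             
45                                                              
$ ls                                                            
src/  tests/  main.py  setup.py  Makefile                       
$ pwd                                                           
/home/user                                                      
$ █                                                             
                                                                
                                                                
                                                                
                                                                
                                                                
                                                                
                                                                
                                                                
                                                                
                                                                
                                                                
                                                                
                                                                
                                                                


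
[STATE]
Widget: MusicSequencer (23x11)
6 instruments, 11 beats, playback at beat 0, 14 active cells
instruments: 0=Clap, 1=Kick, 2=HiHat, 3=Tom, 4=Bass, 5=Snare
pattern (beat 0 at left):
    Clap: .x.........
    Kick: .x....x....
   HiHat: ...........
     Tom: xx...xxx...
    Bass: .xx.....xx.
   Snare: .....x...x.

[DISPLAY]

      ▼1234567890      
  Clap·█·········      
  Kick·█····█····      
 HiHat···········      
   Tom██···███···      
  Bass·██·····██·      
 Snare·····█···█·      
                       
                       
                       
                       


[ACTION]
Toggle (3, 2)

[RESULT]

      ▼1234567890      
  Clap·█·········      
  Kick·█····█····      
 HiHat···········      
   Tom███··███···      
  Bass·██·····██·      
 Snare·····█···█·      
                       
                       
                       
                       


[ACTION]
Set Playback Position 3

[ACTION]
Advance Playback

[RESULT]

      0123▼567890      
  Clap·█·········      
  Kick·█····█····      
 HiHat···········      
   Tom███··███···      
  Bass·██·····██·      
 Snare·····█···█·      
                       
                       
                       
                       


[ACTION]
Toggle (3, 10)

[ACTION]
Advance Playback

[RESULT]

      01234▼67890      
  Clap·█·········      
  Kick·█····█····      
 HiHat···········      
   Tom███··███··█      
  Bass·██·····██·      
 Snare·····█···█·      
                       
                       
                       
                       


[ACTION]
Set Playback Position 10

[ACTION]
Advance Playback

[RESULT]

      ▼1234567890      
  Clap·█·········      
  Kick·█····█····      
 HiHat···········      
   Tom███··███··█      
  Bass·██·····██·      
 Snare·····█···█·      
                       
                       
                       
                       
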